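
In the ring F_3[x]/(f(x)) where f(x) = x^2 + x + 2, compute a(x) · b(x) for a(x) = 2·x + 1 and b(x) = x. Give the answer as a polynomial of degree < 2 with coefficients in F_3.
Multiply as integer polynomials: a · b = 2·x^2 + x. Reducing coefficients mod 3: a · b ≡ 2·x^2 + x. Now divide by f(x) = x^2 + x + 2 in F_3[x], eliminating the leading term at each step:
  leading term 2·x^2: subtract (2)·f(x) = 2·x^2 + 2·x + 1, leaving 2·x + 2 (coefficients mod 3)
The degree is now < 2, so this is the remainder. Hence a · b ≡ 2·x + 2 in F_3[x]/(f).

Final answer: a · b ≡ 2·x + 2 (mod f(x))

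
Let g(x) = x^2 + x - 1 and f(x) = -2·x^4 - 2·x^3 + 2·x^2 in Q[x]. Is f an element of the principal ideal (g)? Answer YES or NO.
In Q[x] the ideal (g) consists of all multiples of g, so f ∈ (g) iff g | f, i.e. iff the remainder of f on division by g is 0. Divide f by g (g is monic, so eliminate the leading term of the running remainder at each step):
  leading term -2·x^4: subtract (-2·x^2)·g(x) = -2·x^4 - 2·x^3 + 2·x^2, leaving 0
The remainder is 0, so f(x) = g(x) · h(x) with h(x) = -2·x^2. Hence g | f, i.e. f ∈ (g).

Final answer: YES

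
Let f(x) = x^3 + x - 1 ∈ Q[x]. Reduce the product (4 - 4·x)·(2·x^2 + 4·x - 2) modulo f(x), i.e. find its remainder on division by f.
First multiply in Q[x] without reducing: a · b = -8·x^3 - 8·x^2 + 24·x - 8. Now divide by f(x) = x^3 + x - 1, eliminating the leading term at each step:
  leading term -8·x^3: subtract (-8)·f(x) = -8·x^3 - 8·x + 8, leaving -8·x^2 + 32·x - 16
The degree is now < 3, so this is the remainder. Hence a · b ≡ -8·x^2 + 32·x - 16 in Q[x]/(f).

Final answer: a · b ≡ -8·x^2 + 32·x - 16 (mod f(x))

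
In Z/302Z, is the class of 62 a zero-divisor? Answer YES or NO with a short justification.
YES

gcd(62, 302) = 2 > 1, so 62 is not a unit in Z/302Z. In Z/nZ every nonzero non-unit is a zero-divisor: explicitly, take b = 302/gcd = 151 ≠ 0 (mod 302); then 62·151 = 9362 = 31·302, i.e. 62·151 ≡ 0 (mod 302). So 62 is a zero-divisor.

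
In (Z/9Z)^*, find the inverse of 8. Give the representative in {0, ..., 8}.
8^(−1) ≡ 8 (mod 9)

Apply the extended Euclidean algorithm to (9, 8), tracking rows (r, s, t) with s·9 + t·8 = r. Each division r_prev = q·r_cur + r_new produces the new row as (previous row) − q·(current row):
  row A: (9, 1, 0)   [1·9 + 0·8 = 9]
  row B: (8, 0, 1)   [0·9 + 1·8 = 8]
  9 = 1·8 + 1   → row C = row A − 1·row B = (1, 1, −1)   [check: 1·9 − 1·8 = 1]
  8 = 8·1 + 0   → remainder 0, stop. gcd = 1 (last nonzero row C).
The gcd is 1, so 8 is invertible mod 9. The last nonzero row gives 1·9 − 1·8 = 1, so t = −1. So 8^(−1) ≡ −1 ≡ 8 (mod 9). Verify: 8 · 8 = 64 ≡ 1 (mod 9). ✓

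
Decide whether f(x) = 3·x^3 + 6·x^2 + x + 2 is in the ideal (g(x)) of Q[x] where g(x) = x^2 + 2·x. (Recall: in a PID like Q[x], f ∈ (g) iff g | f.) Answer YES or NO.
In Q[x] the ideal (g) consists of all multiples of g, so f ∈ (g) iff g | f, i.e. iff the remainder of f on division by g is 0. Divide f by g (g is monic, so eliminate the leading term of the running remainder at each step):
  leading term 3·x^3: subtract (3·x)·g(x) = 3·x^3 + 6·x^2, leaving x + 2
The remainder r(x) = x + 2 ≠ 0 (and deg r < deg g), so g ∤ f, i.e. f ∉ (g).

Final answer: NO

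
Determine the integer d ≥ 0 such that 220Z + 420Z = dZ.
In the PID Z, (a, b) is generated by gcd(a, b). Compute gcd(420, 220) with the extended Euclidean algorithm, tracking rows (r, s, t) with s·420 + t·220 = r:
  row A: (420, 1, 0)   [1·420 + 0·220 = 420]
  row B: (220, 0, 1)   [0·420 + 1·220 = 220]
  420 = 1·220 + 200   → row C = row A − 1·row B = (200, 1, −1)   [check: 1·420 − 1·220 = 200]
  220 = 1·200 + 20   → row D = row B − 1·row C = (20, −1, 2)   [check: −1·420 + 2·220 = 20]
  200 = 10·20 + 0   → remainder 0, stop. gcd = 20 (last nonzero row D).
So gcd(220, 420) = 20, with Bézout identity −1·420 + 2·220 = 20. Containment (⊇): the Bézout identity exhibits 20 as an element of (220, 420), giving (20) ⊆ (220, 420). Containment (⊆): since 20 | 220 and 20 | 420 (220 = 20·11, 420 = 20·21), every Z-linear combination of 220 and 420 is divisible by 20, so (220, 420) ⊆ (20). Therefore (220, 420) = (20), d = 20.

Final answer: (220, 420) = (20); d = 20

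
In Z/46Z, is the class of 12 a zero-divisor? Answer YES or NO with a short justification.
YES

gcd(12, 46) = 2 > 1, so 12 is not a unit in Z/46Z. In Z/nZ every nonzero non-unit is a zero-divisor: explicitly, take b = 46/gcd = 23 ≠ 0 (mod 46); then 12·23 = 276 = 6·46, i.e. 12·23 ≡ 0 (mod 46). So 12 is a zero-divisor.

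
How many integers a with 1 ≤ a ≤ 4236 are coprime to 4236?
The number of a ∈ {1, ..., 4236} with gcd(a, 4236) = 1 is by definition Euler's totient φ(4236). φ is multiplicative, with φ(p^e) = p^e − p^(e−1). Factorise 4236 = 2^2 · 3 · 353. Then
  φ(4236) = (2^2 − 2^1) · (3 − 1) · (353 − 1) = 2 · 2 · 352 = 1408.
So there are 1408 such integers.

Final answer: 1408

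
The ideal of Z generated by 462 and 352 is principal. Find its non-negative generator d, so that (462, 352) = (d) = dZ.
In the PID Z, (a, b) is generated by gcd(a, b). Compute gcd(462, 352) with the extended Euclidean algorithm, tracking rows (r, s, t) with s·462 + t·352 = r:
  row A: (462, 1, 0)   [1·462 + 0·352 = 462]
  row B: (352, 0, 1)   [0·462 + 1·352 = 352]
  462 = 1·352 + 110   → row C = row A − 1·row B = (110, 1, −1)   [check: 1·462 − 1·352 = 110]
  352 = 3·110 + 22   → row D = row B − 3·row C = (22, −3, 4)   [check: −3·462 + 4·352 = 22]
  110 = 5·22 + 0   → remainder 0, stop. gcd = 22 (last nonzero row D).
So gcd(462, 352) = 22, with Bézout identity −3·462 + 4·352 = 22. Containment (⊇): the Bézout identity exhibits 22 as an element of (462, 352), giving (22) ⊆ (462, 352). Containment (⊆): since 22 | 462 and 22 | 352 (462 = 22·21, 352 = 22·16), every Z-linear combination of 462 and 352 is divisible by 22, so (462, 352) ⊆ (22). Therefore (462, 352) = (22), d = 22.

Final answer: (462, 352) = (22); d = 22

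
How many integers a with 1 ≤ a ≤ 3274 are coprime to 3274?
The number of a ∈ {1, ..., 3274} with gcd(a, 3274) = 1 is by definition Euler's totient φ(3274). φ is multiplicative, with φ(p^e) = p^e − p^(e−1). Factorise 3274 = 2 · 1637. Then
  φ(3274) = (2 − 1) · (1637 − 1) = 1 · 1636 = 1636.
So there are 1636 such integers.

Final answer: 1636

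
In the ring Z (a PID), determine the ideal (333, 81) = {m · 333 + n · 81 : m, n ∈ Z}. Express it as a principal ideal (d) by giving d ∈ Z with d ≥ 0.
(333, 81) = (9); d = 9

In the PID Z, (a, b) is generated by gcd(a, b). Compute gcd(333, 81) with the extended Euclidean algorithm, tracking rows (r, s, t) with s·333 + t·81 = r:
  row A: (333, 1, 0)   [1·333 + 0·81 = 333]
  row B: (81, 0, 1)   [0·333 + 1·81 = 81]
  333 = 4·81 + 9   → row C = row A − 4·row B = (9, 1, −4)   [check: 1·333 − 4·81 = 9]
  81 = 9·9 + 0   → remainder 0, stop. gcd = 9 (last nonzero row C).
So gcd(333, 81) = 9, with Bézout identity 1·333 − 4·81 = 9. Containment (⊇): the Bézout identity exhibits 9 as an element of (333, 81), giving (9) ⊆ (333, 81). Containment (⊆): since 9 | 333 and 9 | 81 (333 = 9·37, 81 = 9·9), every Z-linear combination of 333 and 81 is divisible by 9, so (333, 81) ⊆ (9). Therefore (333, 81) = (9), d = 9.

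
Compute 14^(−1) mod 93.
14^(−1) ≡ 20 (mod 93)

Apply the extended Euclidean algorithm to (93, 14), tracking rows (r, s, t) with s·93 + t·14 = r. Each division r_prev = q·r_cur + r_new produces the new row as (previous row) − q·(current row):
  row A: (93, 1, 0)   [1·93 + 0·14 = 93]
  row B: (14, 0, 1)   [0·93 + 1·14 = 14]
  93 = 6·14 + 9   → row C = row A − 6·row B = (9, 1, −6)   [check: 1·93 − 6·14 = 9]
  14 = 1·9 + 5   → row D = row B − 1·row C = (5, −1, 7)   [check: −1·93 + 7·14 = 5]
  9 = 1·5 + 4   → row E = row C − 1·row D = (4, 2, −13)   [check: 2·93 − 13·14 = 4]
  5 = 1·4 + 1   → row F = row D − 1·row E = (1, −3, 20)   [check: −3·93 + 20·14 = 1]
  4 = 4·1 + 0   → remainder 0, stop. gcd = 1 (last nonzero row F).
The gcd is 1, so 14 is invertible mod 93. The last nonzero row gives −3·93 + 20·14 = 1, so t = 20. So 14^(−1) ≡ 20 (mod 93). Verify: 14 · 20 = 280 ≡ 1 (mod 93). ✓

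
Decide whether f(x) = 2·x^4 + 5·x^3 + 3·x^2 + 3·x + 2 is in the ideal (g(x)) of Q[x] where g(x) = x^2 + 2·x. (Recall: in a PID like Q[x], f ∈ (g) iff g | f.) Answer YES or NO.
In Q[x] the ideal (g) consists of all multiples of g, so f ∈ (g) iff g | f, i.e. iff the remainder of f on division by g is 0. Divide f by g (g is monic, so eliminate the leading term of the running remainder at each step):
  leading term 2·x^4: subtract (2·x^2)·g(x) = 2·x^4 + 4·x^3, leaving x^3 + 3·x^2 + 3·x + 2
  leading term x^3: subtract (x)·g(x) = x^3 + 2·x^2, leaving x^2 + 3·x + 2
  leading term x^2: subtract (1)·g(x) = x^2 + 2·x, leaving x + 2
The remainder r(x) = x + 2 ≠ 0 (and deg r < deg g), so g ∤ f, i.e. f ∉ (g).

Final answer: NO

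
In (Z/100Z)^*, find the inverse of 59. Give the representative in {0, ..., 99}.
Apply the extended Euclidean algorithm to (100, 59), tracking rows (r, s, t) with s·100 + t·59 = r. Each division r_prev = q·r_cur + r_new produces the new row as (previous row) − q·(current row):
  row A: (100, 1, 0)   [1·100 + 0·59 = 100]
  row B: (59, 0, 1)   [0·100 + 1·59 = 59]
  100 = 1·59 + 41   → row C = row A − 1·row B = (41, 1, −1)   [check: 1·100 − 1·59 = 41]
  59 = 1·41 + 18   → row D = row B − 1·row C = (18, −1, 2)   [check: −1·100 + 2·59 = 18]
  41 = 2·18 + 5   → row E = row C − 2·row D = (5, 3, −5)   [check: 3·100 − 5·59 = 5]
  18 = 3·5 + 3   → row F = row D − 3·row E = (3, −10, 17)   [check: −10·100 + 17·59 = 3]
  5 = 1·3 + 2   → row G = row E − 1·row F = (2, 13, −22)   [check: 13·100 − 22·59 = 2]
  3 = 1·2 + 1   → row H = row F − 1·row G = (1, −23, 39)   [check: −23·100 + 39·59 = 1]
  2 = 2·1 + 0   → remainder 0, stop. gcd = 1 (last nonzero row H).
The gcd is 1, so 59 is invertible mod 100. The last nonzero row gives −23·100 + 39·59 = 1, so t = 39. So 59^(−1) ≡ 39 (mod 100). Verify: 59 · 39 = 2301 ≡ 1 (mod 100). ✓

Final answer: 59^(−1) ≡ 39 (mod 100)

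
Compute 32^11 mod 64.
0

Use repeated squaring. Binary(11) = 1011. Walk through the bits of the exponent 11 left-to-right: at each bit after the leading one, square the running value, then multiply by 32 if the bit is 1 (always reducing mod 64):
  bit 1 = 1 (leading): start with 32.
  bit 2 = 0: square 32^2 = 1024 ≡ 0 (mod 64).
  bit 3 = 1: square 0^2 = 0; bit is 1, so multiply 0·32 = 0 (mod 64).
  bit 4 = 1: square 0^2 = 0; bit is 1, so multiply 0·32 = 0 (mod 64).
Final value: 32^11 ≡ 0 (mod 64).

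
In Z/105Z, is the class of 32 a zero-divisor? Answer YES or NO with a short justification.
gcd(32, 105) = 1, so 32 is a unit in Z/105Z (it has a multiplicative inverse). A unit cannot be a zero-divisor: if 32·b ≡ 0 then multiplying both sides by 32^(−1) gives b ≡ 0. So 32 is not a zero-divisor.

Final answer: NO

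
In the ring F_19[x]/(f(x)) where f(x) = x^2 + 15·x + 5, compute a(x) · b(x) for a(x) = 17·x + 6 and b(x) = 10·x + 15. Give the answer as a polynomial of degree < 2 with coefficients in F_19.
Multiply as integer polynomials: a · b = 170·x^2 + 315·x + 90. Reducing coefficients mod 19: a · b ≡ 18·x^2 + 11·x + 14. Now divide by f(x) = x^2 + 15·x + 5 in F_19[x], eliminating the leading term at each step:
  leading term 18·x^2: subtract (18)·f(x) = 18·x^2 + 4·x + 14, leaving 7·x (coefficients mod 19)
The degree is now < 2, so this is the remainder. Hence a · b ≡ 7·x in F_19[x]/(f).

Final answer: a · b ≡ 7·x (mod f(x))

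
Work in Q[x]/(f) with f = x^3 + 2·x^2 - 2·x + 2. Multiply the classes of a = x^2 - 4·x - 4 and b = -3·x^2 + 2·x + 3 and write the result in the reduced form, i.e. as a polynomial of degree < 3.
First multiply in Q[x] without reducing: a · b = -3·x^4 + 14·x^3 + 7·x^2 - 20·x - 12. Now divide by f(x) = x^3 + 2·x^2 - 2·x + 2, eliminating the leading term at each step:
  leading term -3·x^4: subtract (-3·x)·f(x) = -3·x^4 - 6·x^3 + 6·x^2 - 6·x, leaving 20·x^3 + x^2 - 14·x - 12
  leading term 20·x^3: subtract (20)·f(x) = 20·x^3 + 40·x^2 - 40·x + 40, leaving -39·x^2 + 26·x - 52
The degree is now < 3, so this is the remainder. Hence a · b ≡ -39·x^2 + 26·x - 52 in Q[x]/(f).

Final answer: a · b ≡ -39·x^2 + 26·x - 52 (mod f(x))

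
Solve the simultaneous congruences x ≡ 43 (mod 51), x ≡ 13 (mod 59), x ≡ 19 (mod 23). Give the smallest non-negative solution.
The moduli 51, 59, 23 are pairwise coprime, so by the CRT there is a unique solution mod 51·59·23 = 69207.
Solve by successive substitution. Start with x ≡ 43 (mod 51).
  Combine with x ≡ 13 (mod 59): write x = 43 + 51·t and require 43 + 51·t ≡ 13 (mod 59), i.e. 51·t ≡ 13 − 43 ≡ 29 (mod 59). Since 51^(−1) ≡ 22 (mod 59), t ≡ 22·29 ≡ 48 (mod 59). So x ≡ 43 + 51·48 = 2491 (mod 3009).
  Combine with x ≡ 19 (mod 23): write x = 2491 + 3009·t and require 2491 + 3009·t ≡ 19 (mod 23), i.e. 3009·t ≡ 19 − 2491 ≡ 12 (mod 23). Since 3009^(−1) ≡ 17 (mod 23) (3009 ≡ 19 (mod 23)), t ≡ 17·12 ≡ 20 (mod 23). So x ≡ 2491 + 3009·20 = 62671 (mod 69207).
Unique solution in [0, 69207): x = 62671.

Final answer: x ≡ 62671 (mod 69207); the representative in [0, 69207) is 62671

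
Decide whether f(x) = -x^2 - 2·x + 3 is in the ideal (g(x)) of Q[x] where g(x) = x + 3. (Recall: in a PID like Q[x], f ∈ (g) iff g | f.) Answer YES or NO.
YES

In Q[x] the ideal (g) consists of all multiples of g, so f ∈ (g) iff g | f, i.e. iff the remainder of f on division by g is 0. Divide f by g (g is monic, so eliminate the leading term of the running remainder at each step):
  leading term -x^2: subtract (-x)·g(x) = -x^2 - 3·x, leaving x + 3
  leading term x: subtract (1)·g(x) = x + 3, leaving 0
The remainder is 0, so f(x) = g(x) · h(x) with h(x) = 1 - x. Hence g | f, i.e. f ∈ (g).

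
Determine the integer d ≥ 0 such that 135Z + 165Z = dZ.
In the PID Z, (a, b) is generated by gcd(a, b). Compute gcd(165, 135) with the extended Euclidean algorithm, tracking rows (r, s, t) with s·165 + t·135 = r:
  row A: (165, 1, 0)   [1·165 + 0·135 = 165]
  row B: (135, 0, 1)   [0·165 + 1·135 = 135]
  165 = 1·135 + 30   → row C = row A − 1·row B = (30, 1, −1)   [check: 1·165 − 1·135 = 30]
  135 = 4·30 + 15   → row D = row B − 4·row C = (15, −4, 5)   [check: −4·165 + 5·135 = 15]
  30 = 2·15 + 0   → remainder 0, stop. gcd = 15 (last nonzero row D).
So gcd(135, 165) = 15, with Bézout identity −4·165 + 5·135 = 15. Containment (⊇): the Bézout identity exhibits 15 as an element of (135, 165), giving (15) ⊆ (135, 165). Containment (⊆): since 15 | 135 and 15 | 165 (135 = 15·9, 165 = 15·11), every Z-linear combination of 135 and 165 is divisible by 15, so (135, 165) ⊆ (15). Therefore (135, 165) = (15), d = 15.

Final answer: (135, 165) = (15); d = 15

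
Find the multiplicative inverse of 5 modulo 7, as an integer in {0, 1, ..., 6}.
5^(−1) ≡ 3 (mod 7)

Apply the extended Euclidean algorithm to (7, 5), tracking rows (r, s, t) with s·7 + t·5 = r. Each division r_prev = q·r_cur + r_new produces the new row as (previous row) − q·(current row):
  row A: (7, 1, 0)   [1·7 + 0·5 = 7]
  row B: (5, 0, 1)   [0·7 + 1·5 = 5]
  7 = 1·5 + 2   → row C = row A − 1·row B = (2, 1, −1)   [check: 1·7 − 1·5 = 2]
  5 = 2·2 + 1   → row D = row B − 2·row C = (1, −2, 3)   [check: −2·7 + 3·5 = 1]
  2 = 2·1 + 0   → remainder 0, stop. gcd = 1 (last nonzero row D).
The gcd is 1, so 5 is invertible mod 7. The last nonzero row gives −2·7 + 3·5 = 1, so t = 3. So 5^(−1) ≡ 3 (mod 7). Verify: 5 · 3 = 15 ≡ 1 (mod 7). ✓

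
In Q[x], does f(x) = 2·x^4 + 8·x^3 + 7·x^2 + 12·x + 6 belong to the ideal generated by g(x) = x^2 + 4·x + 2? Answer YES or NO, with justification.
YES

In Q[x] the ideal (g) consists of all multiples of g, so f ∈ (g) iff g | f, i.e. iff the remainder of f on division by g is 0. Divide f by g (g is monic, so eliminate the leading term of the running remainder at each step):
  leading term 2·x^4: subtract (2·x^2)·g(x) = 2·x^4 + 8·x^3 + 4·x^2, leaving 3·x^2 + 12·x + 6
  leading term 3·x^2: subtract (3)·g(x) = 3·x^2 + 12·x + 6, leaving 0
The remainder is 0, so f(x) = g(x) · h(x) with h(x) = 2·x^2 + 3. Hence g | f, i.e. f ∈ (g).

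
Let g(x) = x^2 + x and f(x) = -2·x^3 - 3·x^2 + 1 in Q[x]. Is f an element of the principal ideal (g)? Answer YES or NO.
NO

In Q[x] the ideal (g) consists of all multiples of g, so f ∈ (g) iff g | f, i.e. iff the remainder of f on division by g is 0. Divide f by g (g is monic, so eliminate the leading term of the running remainder at each step):
  leading term -2·x^3: subtract (-2·x)·g(x) = -2·x^3 - 2·x^2, leaving 1 - x^2
  leading term -x^2: subtract (-1)·g(x) = -x^2 - x, leaving x + 1
The remainder r(x) = x + 1 ≠ 0 (and deg r < deg g), so g ∤ f, i.e. f ∉ (g).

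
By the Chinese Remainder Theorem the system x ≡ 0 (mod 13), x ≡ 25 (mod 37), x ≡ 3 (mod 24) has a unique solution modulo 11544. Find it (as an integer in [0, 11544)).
x ≡ 9867 (mod 11544); the representative in [0, 11544) is 9867

The moduli 13, 37, 24 are pairwise coprime, so by the CRT there is a unique solution mod 13·37·24 = 11544.
Solve by successive substitution. Start with x ≡ 0 (mod 13).
  Combine with x ≡ 25 (mod 37): write x = 13·t and require 13·t ≡ 25 (mod 37). Since 13^(−1) ≡ 20 (mod 37), t ≡ 20·25 ≡ 19 (mod 37). So x ≡ 13·19 = 247 (mod 481).
  Combine with x ≡ 3 (mod 24): write x = 247 + 481·t and require 247 + 481·t ≡ 3 (mod 24), i.e. 481·t ≡ 3 − 247 ≡ 20 (mod 24). Since 481^(−1) ≡ 1 (mod 24) (481 ≡ 1 (mod 24)), t ≡ 1·20 ≡ 20 (mod 24). So x ≡ 247 + 481·20 = 9867 (mod 11544).
Unique solution in [0, 11544): x = 9867.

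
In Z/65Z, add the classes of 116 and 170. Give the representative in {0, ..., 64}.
Reduce the summands first: 116 ≡ 51, 170 ≡ 40 (mod 65), so 116 + 170 ≡ 51 + 40 (mod 65). 51 + 40 = 91; 91 = 1·65 + 26, so (116 + 170) mod 65 = 26.

Final answer: 26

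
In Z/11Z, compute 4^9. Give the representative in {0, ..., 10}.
3

Use repeated squaring. Binary(9) = 1001. Walk through the bits of the exponent 9 left-to-right: at each bit after the leading one, square the running value, then multiply by 4 if the bit is 1 (always reducing mod 11):
  bit 1 = 1 (leading): start with 4.
  bit 2 = 0: square 4^2 = 16 ≡ 5 (mod 11).
  bit 3 = 0: square 5^2 = 25 ≡ 3 (mod 11).
  bit 4 = 1: square 3^2 = 9; bit is 1, so multiply 9·4 = 36 ≡ 3 (mod 11).
Final value: 4^9 ≡ 3 (mod 11).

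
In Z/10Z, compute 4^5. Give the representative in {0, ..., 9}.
4

Use repeated squaring. Binary(5) = 101. Walk through the bits of the exponent 5 left-to-right: at each bit after the leading one, square the running value, then multiply by 4 if the bit is 1 (always reducing mod 10):
  bit 1 = 1 (leading): start with 4.
  bit 2 = 0: square 4^2 = 16 ≡ 6 (mod 10).
  bit 3 = 1: square 6^2 = 36 ≡ 6; bit is 1, so multiply 6·4 = 24 ≡ 4 (mod 10).
Final value: 4^5 ≡ 4 (mod 10).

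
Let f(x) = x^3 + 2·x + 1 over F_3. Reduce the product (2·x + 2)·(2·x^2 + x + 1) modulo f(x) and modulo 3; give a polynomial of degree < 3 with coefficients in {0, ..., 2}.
Multiply as integer polynomials: a · b = 4·x^3 + 6·x^2 + 4·x + 2. Reducing coefficients mod 3: a · b ≡ x^3 + x + 2. Now divide by f(x) = x^3 + 2·x + 1 in F_3[x], eliminating the leading term at each step:
  leading term x^3: subtract (1)·f(x) = x^3 + 2·x + 1, leaving 2·x + 1 (coefficients mod 3)
The degree is now < 3, so this is the remainder. Hence a · b ≡ 2·x + 1 in F_3[x]/(f).

Final answer: a · b ≡ 2·x + 1 (mod f(x))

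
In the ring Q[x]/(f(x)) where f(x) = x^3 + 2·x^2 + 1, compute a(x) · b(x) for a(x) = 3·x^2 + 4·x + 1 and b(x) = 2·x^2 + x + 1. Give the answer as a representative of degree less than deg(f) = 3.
First multiply in Q[x] without reducing: a · b = 6·x^4 + 11·x^3 + 9·x^2 + 5·x + 1. Now divide by f(x) = x^3 + 2·x^2 + 1, eliminating the leading term at each step:
  leading term 6·x^4: subtract (6·x)·f(x) = 6·x^4 + 12·x^3 + 6·x, leaving -x^3 + 9·x^2 - x + 1
  leading term -x^3: subtract (-1)·f(x) = -x^3 - 2·x^2 - 1, leaving 11·x^2 - x + 2
The degree is now < 3, so this is the remainder. Hence a · b ≡ 11·x^2 - x + 2 in Q[x]/(f).

Final answer: a · b ≡ 11·x^2 - x + 2 (mod f(x))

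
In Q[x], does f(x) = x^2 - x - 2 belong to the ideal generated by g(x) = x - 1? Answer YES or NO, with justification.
In Q[x] the ideal (g) consists of all multiples of g, so f ∈ (g) iff g | f, i.e. iff the remainder of f on division by g is 0. Divide f by g (g is monic, so eliminate the leading term of the running remainder at each step):
  leading term x^2: subtract (x)·g(x) = x^2 - x, leaving -2
The remainder r(x) = -2 ≠ 0 (and deg r < deg g), so g ∤ f, i.e. f ∉ (g).

Final answer: NO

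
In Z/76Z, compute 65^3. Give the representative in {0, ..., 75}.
Use repeated squaring. Binary(3) = 11. Walk through the bits of the exponent 3 left-to-right: at each bit after the leading one, square the running value, then multiply by 65 if the bit is 1 (always reducing mod 76):
  bit 1 = 1 (leading): start with 65.
  bit 2 = 1: square 65^2 = 4225 ≡ 45; bit is 1, so multiply 45·65 = 2925 ≡ 37 (mod 76).
Final value: 65^3 ≡ 37 (mod 76).

Final answer: 37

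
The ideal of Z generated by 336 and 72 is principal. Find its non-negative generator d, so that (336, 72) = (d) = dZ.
In the PID Z, (a, b) is generated by gcd(a, b). Compute gcd(336, 72) with the extended Euclidean algorithm, tracking rows (r, s, t) with s·336 + t·72 = r:
  row A: (336, 1, 0)   [1·336 + 0·72 = 336]
  row B: (72, 0, 1)   [0·336 + 1·72 = 72]
  336 = 4·72 + 48   → row C = row A − 4·row B = (48, 1, −4)   [check: 1·336 − 4·72 = 48]
  72 = 1·48 + 24   → row D = row B − 1·row C = (24, −1, 5)   [check: −1·336 + 5·72 = 24]
  48 = 2·24 + 0   → remainder 0, stop. gcd = 24 (last nonzero row D).
So gcd(336, 72) = 24, with Bézout identity −1·336 + 5·72 = 24. Containment (⊇): the Bézout identity exhibits 24 as an element of (336, 72), giving (24) ⊆ (336, 72). Containment (⊆): since 24 | 336 and 24 | 72 (336 = 24·14, 72 = 24·3), every Z-linear combination of 336 and 72 is divisible by 24, so (336, 72) ⊆ (24). Therefore (336, 72) = (24), d = 24.

Final answer: (336, 72) = (24); d = 24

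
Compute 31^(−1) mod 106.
31^(−1) ≡ 65 (mod 106)

Apply the extended Euclidean algorithm to (106, 31), tracking rows (r, s, t) with s·106 + t·31 = r. Each division r_prev = q·r_cur + r_new produces the new row as (previous row) − q·(current row):
  row A: (106, 1, 0)   [1·106 + 0·31 = 106]
  row B: (31, 0, 1)   [0·106 + 1·31 = 31]
  106 = 3·31 + 13   → row C = row A − 3·row B = (13, 1, −3)   [check: 1·106 − 3·31 = 13]
  31 = 2·13 + 5   → row D = row B − 2·row C = (5, −2, 7)   [check: −2·106 + 7·31 = 5]
  13 = 2·5 + 3   → row E = row C − 2·row D = (3, 5, −17)   [check: 5·106 − 17·31 = 3]
  5 = 1·3 + 2   → row F = row D − 1·row E = (2, −7, 24)   [check: −7·106 + 24·31 = 2]
  3 = 1·2 + 1   → row G = row E − 1·row F = (1, 12, −41)   [check: 12·106 − 41·31 = 1]
  2 = 2·1 + 0   → remainder 0, stop. gcd = 1 (last nonzero row G).
The gcd is 1, so 31 is invertible mod 106. The last nonzero row gives 12·106 − 41·31 = 1, so t = −41. So 31^(−1) ≡ −41 ≡ 65 (mod 106). Verify: 31 · 65 = 2015 ≡ 1 (mod 106). ✓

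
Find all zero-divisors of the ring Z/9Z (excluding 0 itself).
An element a ∈ Z/9Z (with a ≠ 0) is a zero-divisor iff gcd(a, 9) > 1 (because a is a unit precisely when gcd(a, n) = 1, and in Z/nZ every nonzero, non-unit element is a zero-divisor). Scan a = 1, ..., 8 and keep those with gcd(a, 9) > 1:
  gcd(3, 9) = 3, gcd(6, 9) = 3.
All other a ∈ {1, ..., 8} have gcd(a, 9) = 1 and are units. So the nonzero zero-divisors are exactly the 2 values of a appearing in this scan.

Final answer: nonzero zero-divisors of Z/9Z = {3, 6}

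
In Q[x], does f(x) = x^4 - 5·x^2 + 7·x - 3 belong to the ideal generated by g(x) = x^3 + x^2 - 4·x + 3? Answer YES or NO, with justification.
YES

In Q[x] the ideal (g) consists of all multiples of g, so f ∈ (g) iff g | f, i.e. iff the remainder of f on division by g is 0. Divide f by g (g is monic, so eliminate the leading term of the running remainder at each step):
  leading term x^4: subtract (x)·g(x) = x^4 + x^3 - 4·x^2 + 3·x, leaving -x^3 - x^2 + 4·x - 3
  leading term -x^3: subtract (-1)·g(x) = -x^3 - x^2 + 4·x - 3, leaving 0
The remainder is 0, so f(x) = g(x) · h(x) with h(x) = x - 1. Hence g | f, i.e. f ∈ (g).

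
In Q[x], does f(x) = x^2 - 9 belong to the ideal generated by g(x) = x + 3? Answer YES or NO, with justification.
YES

In Q[x] the ideal (g) consists of all multiples of g, so f ∈ (g) iff g | f, i.e. iff the remainder of f on division by g is 0. Divide f by g (g is monic, so eliminate the leading term of the running remainder at each step):
  leading term x^2: subtract (x)·g(x) = x^2 + 3·x, leaving -3·x - 9
  leading term -3·x: subtract (-3)·g(x) = -3·x - 9, leaving 0
The remainder is 0, so f(x) = g(x) · h(x) with h(x) = x - 3. Hence g | f, i.e. f ∈ (g).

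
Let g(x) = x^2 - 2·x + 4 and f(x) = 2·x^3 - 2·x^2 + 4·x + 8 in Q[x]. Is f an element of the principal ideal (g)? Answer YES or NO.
YES

In Q[x] the ideal (g) consists of all multiples of g, so f ∈ (g) iff g | f, i.e. iff the remainder of f on division by g is 0. Divide f by g (g is monic, so eliminate the leading term of the running remainder at each step):
  leading term 2·x^3: subtract (2·x)·g(x) = 2·x^3 - 4·x^2 + 8·x, leaving 2·x^2 - 4·x + 8
  leading term 2·x^2: subtract (2)·g(x) = 2·x^2 - 4·x + 8, leaving 0
The remainder is 0, so f(x) = g(x) · h(x) with h(x) = 2·x + 2. Hence g | f, i.e. f ∈ (g).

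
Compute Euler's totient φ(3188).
φ(3188) = 1592

φ is multiplicative, with φ(p^e) = p^e − p^(e−1). Factorise 3188 = 2^2 · 797. Then
  φ(3188) = (2^2 − 2^1) · (797 − 1) = 2 · 796 = 1592.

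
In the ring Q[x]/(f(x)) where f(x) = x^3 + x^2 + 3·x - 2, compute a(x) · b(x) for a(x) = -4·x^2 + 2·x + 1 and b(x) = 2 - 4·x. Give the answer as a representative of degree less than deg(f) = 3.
First multiply in Q[x] without reducing: a · b = 16·x^3 - 16·x^2 + 2. Now divide by f(x) = x^3 + x^2 + 3·x - 2, eliminating the leading term at each step:
  leading term 16·x^3: subtract (16)·f(x) = 16·x^3 + 16·x^2 + 48·x - 32, leaving -32·x^2 - 48·x + 34
The degree is now < 3, so this is the remainder. Hence a · b ≡ -32·x^2 - 48·x + 34 in Q[x]/(f).

Final answer: a · b ≡ -32·x^2 - 48·x + 34 (mod f(x))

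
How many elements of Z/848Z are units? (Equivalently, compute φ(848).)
An element a ∈ Z/848Z is a unit iff gcd(a, 848) = 1, so the number of units is φ(848). φ is multiplicative, with φ(p^e) = p^e − p^(e−1). Factorise 848 = 2^4 · 53. Then
  φ(848) = (2^4 − 2^3) · (53 − 1) = 8 · 52 = 416.

Final answer: Z/848Z has φ(848) = 416 units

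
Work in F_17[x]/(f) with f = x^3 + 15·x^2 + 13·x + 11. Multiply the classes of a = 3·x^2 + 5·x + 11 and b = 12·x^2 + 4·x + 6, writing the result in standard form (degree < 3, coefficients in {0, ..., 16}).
Multiply as integer polynomials: a · b = 36·x^4 + 72·x^3 + 170·x^2 + 74·x + 66. Reducing coefficients mod 17: a · b ≡ 2·x^4 + 4·x^3 + 6·x + 15. Now divide by f(x) = x^3 + 15·x^2 + 13·x + 11 in F_17[x], eliminating the leading term at each step:
  leading term 2·x^4: subtract (2·x)·f(x) = 2·x^4 + 13·x^3 + 9·x^2 + 5·x, leaving 8·x^3 + 8·x^2 + x + 15 (coefficients mod 17)
  leading term 8·x^3: subtract (8)·f(x) = 8·x^3 + x^2 + 2·x + 3, leaving 7·x^2 + 16·x + 12 (coefficients mod 17)
The degree is now < 3, so this is the remainder. Hence a · b ≡ 7·x^2 + 16·x + 12 in F_17[x]/(f).

Final answer: a · b ≡ 7·x^2 + 16·x + 12 (mod f(x))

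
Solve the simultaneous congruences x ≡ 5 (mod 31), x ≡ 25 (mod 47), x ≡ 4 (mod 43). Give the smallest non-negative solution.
The moduli 31, 47, 43 are pairwise coprime, so by the CRT there is a unique solution mod 31·47·43 = 62651.
Solve by successive substitution. Start with x ≡ 5 (mod 31).
  Combine with x ≡ 25 (mod 47): write x = 5 + 31·t and require 5 + 31·t ≡ 25 (mod 47), i.e. 31·t ≡ 25 − 5 ≡ 20 (mod 47). Since 31^(−1) ≡ 44 (mod 47), t ≡ 44·20 ≡ 34 (mod 47). So x ≡ 5 + 31·34 = 1059 (mod 1457).
  Combine with x ≡ 4 (mod 43): write x = 1059 + 1457·t and require 1059 + 1457·t ≡ 4 (mod 43), i.e. 1457·t ≡ 4 − 1059 ≡ 20 (mod 43). Since 1457^(−1) ≡ 17 (mod 43) (1457 ≡ 38 (mod 43)), t ≡ 17·20 ≡ 39 (mod 43). So x ≡ 1059 + 1457·39 = 57882 (mod 62651).
Unique solution in [0, 62651): x = 57882.

Final answer: x ≡ 57882 (mod 62651); the representative in [0, 62651) is 57882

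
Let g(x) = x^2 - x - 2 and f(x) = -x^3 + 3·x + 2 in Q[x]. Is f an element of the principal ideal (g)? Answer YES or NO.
In Q[x] the ideal (g) consists of all multiples of g, so f ∈ (g) iff g | f, i.e. iff the remainder of f on division by g is 0. Divide f by g (g is monic, so eliminate the leading term of the running remainder at each step):
  leading term -x^3: subtract (-x)·g(x) = -x^3 + x^2 + 2·x, leaving -x^2 + x + 2
  leading term -x^2: subtract (-1)·g(x) = -x^2 + x + 2, leaving 0
The remainder is 0, so f(x) = g(x) · h(x) with h(x) = -x - 1. Hence g | f, i.e. f ∈ (g).

Final answer: YES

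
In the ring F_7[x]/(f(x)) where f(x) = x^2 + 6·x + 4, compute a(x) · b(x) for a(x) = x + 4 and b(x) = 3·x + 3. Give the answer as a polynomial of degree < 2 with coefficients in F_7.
a · b ≡ 4·x (mod f(x))

Multiply as integer polynomials: a · b = 3·x^2 + 15·x + 12. Reducing coefficients mod 7: a · b ≡ 3·x^2 + x + 5. Now divide by f(x) = x^2 + 6·x + 4 in F_7[x], eliminating the leading term at each step:
  leading term 3·x^2: subtract (3)·f(x) = 3·x^2 + 4·x + 5, leaving 4·x (coefficients mod 7)
The degree is now < 2, so this is the remainder. Hence a · b ≡ 4·x in F_7[x]/(f).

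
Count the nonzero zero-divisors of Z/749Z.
Z/749Z has 112 nonzero zero-divisors

In Z/749Z each nonzero element is either a unit (gcd with 749 is 1) or a zero-divisor (gcd > 1). The number of units is φ(749): factorise 749 = 7 · 107, so φ(749) = (7 − 1) · (107 − 1) = 6 · 106 = 636. The nonzero elements number 749 − 1 = 748. Hence the nonzero zero-divisors number 748 − 636 = 112.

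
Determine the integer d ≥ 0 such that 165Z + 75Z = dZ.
(165, 75) = (15); d = 15

In the PID Z, (a, b) is generated by gcd(a, b). Compute gcd(165, 75) with the extended Euclidean algorithm, tracking rows (r, s, t) with s·165 + t·75 = r:
  row A: (165, 1, 0)   [1·165 + 0·75 = 165]
  row B: (75, 0, 1)   [0·165 + 1·75 = 75]
  165 = 2·75 + 15   → row C = row A − 2·row B = (15, 1, −2)   [check: 1·165 − 2·75 = 15]
  75 = 5·15 + 0   → remainder 0, stop. gcd = 15 (last nonzero row C).
So gcd(165, 75) = 15, with Bézout identity 1·165 − 2·75 = 15. Containment (⊇): the Bézout identity exhibits 15 as an element of (165, 75), giving (15) ⊆ (165, 75). Containment (⊆): since 15 | 165 and 15 | 75 (165 = 15·11, 75 = 15·5), every Z-linear combination of 165 and 75 is divisible by 15, so (165, 75) ⊆ (15). Therefore (165, 75) = (15), d = 15.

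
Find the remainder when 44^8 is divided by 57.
16

Use repeated squaring. Binary(8) = 1000. Walk through the bits of the exponent 8 left-to-right: at each bit after the leading one, square the running value, then multiply by 44 if the bit is 1 (always reducing mod 57):
  bit 1 = 1 (leading): start with 44.
  bit 2 = 0: square 44^2 = 1936 ≡ 55 (mod 57).
  bit 3 = 0: square 55^2 = 3025 ≡ 4 (mod 57).
  bit 4 = 0: square 4^2 = 16 (mod 57).
Final value: 44^8 ≡ 16 (mod 57).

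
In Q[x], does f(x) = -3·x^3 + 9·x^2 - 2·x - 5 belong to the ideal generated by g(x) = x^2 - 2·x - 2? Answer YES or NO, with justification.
In Q[x] the ideal (g) consists of all multiples of g, so f ∈ (g) iff g | f, i.e. iff the remainder of f on division by g is 0. Divide f by g (g is monic, so eliminate the leading term of the running remainder at each step):
  leading term -3·x^3: subtract (-3·x)·g(x) = -3·x^3 + 6·x^2 + 6·x, leaving 3·x^2 - 8·x - 5
  leading term 3·x^2: subtract (3)·g(x) = 3·x^2 - 6·x - 6, leaving 1 - 2·x
The remainder r(x) = 1 - 2·x ≠ 0 (and deg r < deg g), so g ∤ f, i.e. f ∉ (g).

Final answer: NO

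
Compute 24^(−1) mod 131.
24^(−1) ≡ 71 (mod 131)

Apply the extended Euclidean algorithm to (131, 24), tracking rows (r, s, t) with s·131 + t·24 = r. Each division r_prev = q·r_cur + r_new produces the new row as (previous row) − q·(current row):
  row A: (131, 1, 0)   [1·131 + 0·24 = 131]
  row B: (24, 0, 1)   [0·131 + 1·24 = 24]
  131 = 5·24 + 11   → row C = row A − 5·row B = (11, 1, −5)   [check: 1·131 − 5·24 = 11]
  24 = 2·11 + 2   → row D = row B − 2·row C = (2, −2, 11)   [check: −2·131 + 11·24 = 2]
  11 = 5·2 + 1   → row E = row C − 5·row D = (1, 11, −60)   [check: 11·131 − 60·24 = 1]
  2 = 2·1 + 0   → remainder 0, stop. gcd = 1 (last nonzero row E).
The gcd is 1, so 24 is invertible mod 131. The last nonzero row gives 11·131 − 60·24 = 1, so t = −60. So 24^(−1) ≡ −60 ≡ 71 (mod 131). Verify: 24 · 71 = 1704 ≡ 1 (mod 131). ✓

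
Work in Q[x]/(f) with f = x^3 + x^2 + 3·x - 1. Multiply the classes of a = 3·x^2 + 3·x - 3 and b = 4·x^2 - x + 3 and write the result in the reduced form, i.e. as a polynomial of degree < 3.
a · b ≡ -39·x^2 + 33·x - 12 (mod f(x))

First multiply in Q[x] without reducing: a · b = 12·x^4 + 9·x^3 - 6·x^2 + 12·x - 9. Now divide by f(x) = x^3 + x^2 + 3·x - 1, eliminating the leading term at each step:
  leading term 12·x^4: subtract (12·x)·f(x) = 12·x^4 + 12·x^3 + 36·x^2 - 12·x, leaving -3·x^3 - 42·x^2 + 24·x - 9
  leading term -3·x^3: subtract (-3)·f(x) = -3·x^3 - 3·x^2 - 9·x + 3, leaving -39·x^2 + 33·x - 12
The degree is now < 3, so this is the remainder. Hence a · b ≡ -39·x^2 + 33·x - 12 in Q[x]/(f).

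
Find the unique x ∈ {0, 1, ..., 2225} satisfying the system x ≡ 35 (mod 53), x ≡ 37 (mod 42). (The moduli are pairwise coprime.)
x ≡ 247 (mod 2226); the representative in [0, 2226) is 247

The moduli 53, 42 are pairwise coprime, so by the CRT there is a unique solution mod 53·42 = 2226.
Solve by successive substitution. Start with x ≡ 35 (mod 53).
  Combine with x ≡ 37 (mod 42): write x = 35 + 53·t and require 35 + 53·t ≡ 37 (mod 42), i.e. 53·t ≡ 37 − 35 ≡ 2 (mod 42). Since 53^(−1) ≡ 23 (mod 42) (53 ≡ 11 (mod 42)), t ≡ 23·2 ≡ 4 (mod 42). So x ≡ 35 + 53·4 = 247 (mod 2226).
Unique solution in [0, 2226): x = 247.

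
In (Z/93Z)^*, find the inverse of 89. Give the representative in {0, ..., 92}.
Apply the extended Euclidean algorithm to (93, 89), tracking rows (r, s, t) with s·93 + t·89 = r. Each division r_prev = q·r_cur + r_new produces the new row as (previous row) − q·(current row):
  row A: (93, 1, 0)   [1·93 + 0·89 = 93]
  row B: (89, 0, 1)   [0·93 + 1·89 = 89]
  93 = 1·89 + 4   → row C = row A − 1·row B = (4, 1, −1)   [check: 1·93 − 1·89 = 4]
  89 = 22·4 + 1   → row D = row B − 22·row C = (1, −22, 23)   [check: −22·93 + 23·89 = 1]
  4 = 4·1 + 0   → remainder 0, stop. gcd = 1 (last nonzero row D).
The gcd is 1, so 89 is invertible mod 93. The last nonzero row gives −22·93 + 23·89 = 1, so t = 23. So 89^(−1) ≡ 23 (mod 93). Verify: 89 · 23 = 2047 ≡ 1 (mod 93). ✓

Final answer: 89^(−1) ≡ 23 (mod 93)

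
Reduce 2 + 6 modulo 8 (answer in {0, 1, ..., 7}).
0

Both summands are already reduced mod 8. 2 + 6 = 8; 8 = 1·8 + 0, so (2 + 6) mod 8 = 0.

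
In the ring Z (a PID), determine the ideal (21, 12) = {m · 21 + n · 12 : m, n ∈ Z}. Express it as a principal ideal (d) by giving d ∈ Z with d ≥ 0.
(21, 12) = (3); d = 3

In the PID Z, (a, b) is generated by gcd(a, b). Compute gcd(21, 12) with the extended Euclidean algorithm, tracking rows (r, s, t) with s·21 + t·12 = r:
  row A: (21, 1, 0)   [1·21 + 0·12 = 21]
  row B: (12, 0, 1)   [0·21 + 1·12 = 12]
  21 = 1·12 + 9   → row C = row A − 1·row B = (9, 1, −1)   [check: 1·21 − 1·12 = 9]
  12 = 1·9 + 3   → row D = row B − 1·row C = (3, −1, 2)   [check: −1·21 + 2·12 = 3]
  9 = 3·3 + 0   → remainder 0, stop. gcd = 3 (last nonzero row D).
So gcd(21, 12) = 3, with Bézout identity −1·21 + 2·12 = 3. Containment (⊇): the Bézout identity exhibits 3 as an element of (21, 12), giving (3) ⊆ (21, 12). Containment (⊆): since 3 | 21 and 3 | 12 (21 = 3·7, 12 = 3·4), every Z-linear combination of 21 and 12 is divisible by 3, so (21, 12) ⊆ (3). Therefore (21, 12) = (3), d = 3.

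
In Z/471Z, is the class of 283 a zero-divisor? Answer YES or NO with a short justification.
NO

gcd(283, 471) = 1, so 283 is a unit in Z/471Z (it has a multiplicative inverse). A unit cannot be a zero-divisor: if 283·b ≡ 0 then multiplying both sides by 283^(−1) gives b ≡ 0. So 283 is not a zero-divisor.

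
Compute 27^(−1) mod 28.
27^(−1) ≡ 27 (mod 28)

Apply the extended Euclidean algorithm to (28, 27), tracking rows (r, s, t) with s·28 + t·27 = r. Each division r_prev = q·r_cur + r_new produces the new row as (previous row) − q·(current row):
  row A: (28, 1, 0)   [1·28 + 0·27 = 28]
  row B: (27, 0, 1)   [0·28 + 1·27 = 27]
  28 = 1·27 + 1   → row C = row A − 1·row B = (1, 1, −1)   [check: 1·28 − 1·27 = 1]
  27 = 27·1 + 0   → remainder 0, stop. gcd = 1 (last nonzero row C).
The gcd is 1, so 27 is invertible mod 28. The last nonzero row gives 1·28 − 1·27 = 1, so t = −1. So 27^(−1) ≡ −1 ≡ 27 (mod 28). Verify: 27 · 27 = 729 ≡ 1 (mod 28). ✓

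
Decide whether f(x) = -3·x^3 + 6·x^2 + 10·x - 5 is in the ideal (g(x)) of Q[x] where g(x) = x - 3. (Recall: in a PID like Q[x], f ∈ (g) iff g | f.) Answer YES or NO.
In Q[x] the ideal (g) consists of all multiples of g, so f ∈ (g) iff g | f, i.e. iff the remainder of f on division by g is 0. Divide f by g (g is monic, so eliminate the leading term of the running remainder at each step):
  leading term -3·x^3: subtract (-3·x^2)·g(x) = -3·x^3 + 9·x^2, leaving -3·x^2 + 10·x - 5
  leading term -3·x^2: subtract (-3·x)·g(x) = -3·x^2 + 9·x, leaving x - 5
  leading term x: subtract (1)·g(x) = x - 3, leaving -2
The remainder r(x) = -2 ≠ 0 (and deg r < deg g), so g ∤ f, i.e. f ∉ (g).

Final answer: NO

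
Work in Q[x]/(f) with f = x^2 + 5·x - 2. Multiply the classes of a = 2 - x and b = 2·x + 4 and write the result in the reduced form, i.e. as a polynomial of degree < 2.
a · b ≡ 10·x + 4 (mod f(x))

First multiply in Q[x] without reducing: a · b = 8 - 2·x^2. Now divide by f(x) = x^2 + 5·x - 2, eliminating the leading term at each step:
  leading term -2·x^2: subtract (-2)·f(x) = -2·x^2 - 10·x + 4, leaving 10·x + 4
The degree is now < 2, so this is the remainder. Hence a · b ≡ 10·x + 4 in Q[x]/(f).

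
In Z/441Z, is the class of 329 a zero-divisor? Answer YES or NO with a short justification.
gcd(329, 441) = 7 > 1, so 329 is not a unit in Z/441Z. In Z/nZ every nonzero non-unit is a zero-divisor: explicitly, take b = 441/gcd = 63 ≠ 0 (mod 441); then 329·63 = 20727 = 47·441, i.e. 329·63 ≡ 0 (mod 441). So 329 is a zero-divisor.

Final answer: YES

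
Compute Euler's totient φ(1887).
φ is multiplicative, with φ(p^e) = p^e − p^(e−1). Factorise 1887 = 3 · 17 · 37. Then
  φ(1887) = (3 − 1) · (17 − 1) · (37 − 1) = 2 · 16 · 36 = 1152.

Final answer: φ(1887) = 1152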